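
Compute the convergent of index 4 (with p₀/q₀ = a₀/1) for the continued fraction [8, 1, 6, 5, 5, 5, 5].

Using pₖ = aₖpₖ₋₁ + pₖ₋₂, qₖ = aₖqₖ₋₁ + qₖ₋₂ (with p₋₁=1, p₋₂=0, q₋₁=0, q₋₂=1):
  k=0: a=8, p=8, q=1
  k=1: a=1, p=9, q=1
  k=2: a=6, p=62, q=7
  k=3: a=5, p=319, q=36
  k=4: a=5, p=1657, q=187

1657/187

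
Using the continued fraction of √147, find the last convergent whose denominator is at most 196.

2340/193

√147 = [12; 8, 24, …] (period length 2).
Convergents:
  p_0/q_0 = 12/1
  p_1/q_1 = 97/8
  p_2/q_2 = 2340/193
  p_3/q_3 = 18817/1552
q_2 = 193 ≤ 196 < 1552 = q_3, so the answer is 2340/193.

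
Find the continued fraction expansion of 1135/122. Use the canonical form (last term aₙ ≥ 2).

1135 = 9*122 + 37
122 = 3*37 + 11
37 = 3*11 + 4
11 = 2*4 + 3
4 = 1*3 + 1
3 = 3*1 + 0  (stop)
So 1135/122 = [9; 3, 3, 2, 1, 3].

[9; 3, 3, 2, 1, 3]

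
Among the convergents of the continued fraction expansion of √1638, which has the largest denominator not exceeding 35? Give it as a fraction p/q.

688/17

√1638 = [40; 2, 8, 2, 80, …] (period length 4).
Convergents:
  p_0/q_0 = 40/1
  p_1/q_1 = 81/2
  p_2/q_2 = 688/17
  p_3/q_3 = 1457/36
q_2 = 17 ≤ 35 < 36 = q_3, so the answer is 688/17.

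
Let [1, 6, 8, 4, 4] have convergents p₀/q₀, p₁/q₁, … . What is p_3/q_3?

Using pₖ = aₖpₖ₋₁ + pₖ₋₂, qₖ = aₖqₖ₋₁ + qₖ₋₂ (with p₋₁=1, p₋₂=0, q₋₁=0, q₋₂=1):
  k=0: a=1, p=1, q=1
  k=1: a=6, p=7, q=6
  k=2: a=8, p=57, q=49
  k=3: a=4, p=235, q=202

235/202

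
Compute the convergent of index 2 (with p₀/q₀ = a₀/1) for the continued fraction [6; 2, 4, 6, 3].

Using pₖ = aₖpₖ₋₁ + pₖ₋₂, qₖ = aₖqₖ₋₁ + qₖ₋₂ (with p₋₁=1, p₋₂=0, q₋₁=0, q₋₂=1):
  k=0: a=6, p=6, q=1
  k=1: a=2, p=13, q=2
  k=2: a=4, p=58, q=9

58/9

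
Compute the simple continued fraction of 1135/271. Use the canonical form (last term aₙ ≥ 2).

1135 = 4*271 + 51
271 = 5*51 + 16
51 = 3*16 + 3
16 = 5*3 + 1
3 = 3*1 + 0  (stop)
So 1135/271 = [4; 5, 3, 5, 3].

[4; 5, 3, 5, 3]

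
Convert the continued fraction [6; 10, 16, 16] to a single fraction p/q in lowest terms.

15773/2586

Using pₖ = aₖpₖ₋₁ + pₖ₋₂ and qₖ = aₖqₖ₋₁ + qₖ₋₂:
  k=0: a=6, p=6, q=1
  k=1: a=10, p=61, q=10
  k=2: a=16, p=982, q=161
  k=3: a=16, p=15773, q=2586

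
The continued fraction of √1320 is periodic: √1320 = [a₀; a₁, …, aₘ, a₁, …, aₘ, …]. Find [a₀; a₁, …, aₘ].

[36; 3, 72]

a₀ = ⌊√1320⌋ = 36.
With m₀=0, d₀=1 and mₖ₊₁ = dₖaₖ − mₖ, dₖ₊₁ = (n − mₖ₊₁²)/dₖ, aₖ₊₁ = ⌊(a₀+mₖ₊₁)/dₖ₊₁⌋:
  k=1: m=36, d=24, a=3
  k=2: m=36, d=1, a=72
d=1 and a=2a₀=72 at k=2, so the next step gives (m, d) = (36, 24) again — its k=1 value — and the period has length 2.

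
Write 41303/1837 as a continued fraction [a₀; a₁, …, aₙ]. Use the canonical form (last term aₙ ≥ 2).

[22; 2, 15, 14, 1, 3]

41303 = 22·1837 + 889
1837 = 2·889 + 59
889 = 15·59 + 4
59 = 14·4 + 3
4 = 1·3 + 1
3 = 3·1 + 0  (stop)
So 41303/1837 = [22; 2, 15, 14, 1, 3].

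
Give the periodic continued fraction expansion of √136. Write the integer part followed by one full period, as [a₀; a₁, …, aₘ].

[11; 1, 1, 1, 22]

a₀ = ⌊√136⌋ = 11.
With m₀=0, d₀=1 and mₖ₊₁ = dₖaₖ − mₖ, dₖ₊₁ = (n − mₖ₊₁²)/dₖ, aₖ₊₁ = ⌊(a₀+mₖ₊₁)/dₖ₊₁⌋:
  k=1: m=11, d=15, a=1
  k=2: m=4, d=8, a=1
  k=3: m=4, d=15, a=1
  k=4: m=11, d=1, a=22
d=1 and a=2a₀=22 at k=4, so the next step gives (m, d) = (11, 15) again — its k=1 value — and the period has length 4.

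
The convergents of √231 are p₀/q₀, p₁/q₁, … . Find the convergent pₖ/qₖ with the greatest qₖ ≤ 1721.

√231 = [15; 5, 30, …] (period length 2).
Convergents:
  p_0/q_0 = 15/1
  p_1/q_1 = 76/5
  p_2/q_2 = 2295/151
  p_3/q_3 = 11551/760
  p_4/q_4 = 348825/22951
q_3 = 760 ≤ 1721 < 22951 = q_4, so the answer is 11551/760.

11551/760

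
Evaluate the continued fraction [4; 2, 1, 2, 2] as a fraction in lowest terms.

83/19

Fold from the inside: start with 2/1.
  2 + 1/2 = 5/2
  1 + 2/5 = 7/5
  2 + 5/7 = 19/7
  4 + 7/19 = 83/19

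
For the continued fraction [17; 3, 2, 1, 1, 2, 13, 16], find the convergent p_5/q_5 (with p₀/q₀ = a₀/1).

761/44

Using pₖ = aₖpₖ₋₁ + pₖ₋₂, qₖ = aₖqₖ₋₁ + qₖ₋₂ (with p₋₁=1, p₋₂=0, q₋₁=0, q₋₂=1):
  k=0: a=17, p=17, q=1
  k=1: a=3, p=52, q=3
  k=2: a=2, p=121, q=7
  k=3: a=1, p=173, q=10
  k=4: a=1, p=294, q=17
  k=5: a=2, p=761, q=44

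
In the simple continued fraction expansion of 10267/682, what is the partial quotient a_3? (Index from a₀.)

10267 = 15·682 + 37   →  a_0 = 15
682 = 18·37 + 16   →  a_1 = 18
37 = 2·16 + 5   →  a_2 = 2
16 = 3·5 + 1   →  a_3 = 3

3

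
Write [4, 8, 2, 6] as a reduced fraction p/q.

Fold from the inside: start with 6/1.
  2 + 1/6 = 13/6
  8 + 6/13 = 110/13
  4 + 13/110 = 453/110

453/110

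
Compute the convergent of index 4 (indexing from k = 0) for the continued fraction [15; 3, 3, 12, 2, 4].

3917/256

Using pₖ = aₖpₖ₋₁ + pₖ₋₂, qₖ = aₖqₖ₋₁ + qₖ₋₂ (with p₋₁=1, p₋₂=0, q₋₁=0, q₋₂=1):
  k=0: a=15, p=15, q=1
  k=1: a=3, p=46, q=3
  k=2: a=3, p=153, q=10
  k=3: a=12, p=1882, q=123
  k=4: a=2, p=3917, q=256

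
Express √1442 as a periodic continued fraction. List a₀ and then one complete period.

a₀ = ⌊√1442⌋ = 37.
With m₀=0, d₀=1 and mₖ₊₁ = dₖaₖ − mₖ, dₖ₊₁ = (n − mₖ₊₁²)/dₖ, aₖ₊₁ = ⌊(a₀+mₖ₊₁)/dₖ₊₁⌋:
  k=1: m=37, d=73, a=1
  k=2: m=36, d=2, a=36
  k=3: m=36, d=73, a=1
  k=4: m=37, d=1, a=74
d=1 and a=2a₀=74 at k=4, so the next step gives (m, d) = (37, 73) again — its k=1 value — and the period has length 4.

[37; 1, 36, 1, 74]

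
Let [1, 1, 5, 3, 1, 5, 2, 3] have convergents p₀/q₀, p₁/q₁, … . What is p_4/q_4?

46/25

Using pₖ = aₖpₖ₋₁ + pₖ₋₂, qₖ = aₖqₖ₋₁ + qₖ₋₂ (with p₋₁=1, p₋₂=0, q₋₁=0, q₋₂=1):
  k=0: a=1, p=1, q=1
  k=1: a=1, p=2, q=1
  k=2: a=5, p=11, q=6
  k=3: a=3, p=35, q=19
  k=4: a=1, p=46, q=25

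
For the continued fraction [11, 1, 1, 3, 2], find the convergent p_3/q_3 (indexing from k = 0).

Using pₖ = aₖpₖ₋₁ + pₖ₋₂, qₖ = aₖqₖ₋₁ + qₖ₋₂ (with p₋₁=1, p₋₂=0, q₋₁=0, q₋₂=1):
  k=0: a=11, p=11, q=1
  k=1: a=1, p=12, q=1
  k=2: a=1, p=23, q=2
  k=3: a=3, p=81, q=7

81/7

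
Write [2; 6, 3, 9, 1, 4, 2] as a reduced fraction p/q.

4571/2118

Fold from the inside: start with 2/1.
  4 + 1/2 = 9/2
  1 + 2/9 = 11/9
  9 + 9/11 = 108/11
  3 + 11/108 = 335/108
  6 + 108/335 = 2118/335
  2 + 335/2118 = 4571/2118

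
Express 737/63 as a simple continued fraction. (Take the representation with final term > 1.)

[11; 1, 2, 3, 6]

737 = 11·63 + 44
63 = 1·44 + 19
44 = 2·19 + 6
19 = 3·6 + 1
6 = 6·1 + 0  (stop)
So 737/63 = [11; 1, 2, 3, 6].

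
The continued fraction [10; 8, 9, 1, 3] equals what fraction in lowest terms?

Using pₖ = aₖpₖ₋₁ + pₖ₋₂ and qₖ = aₖqₖ₋₁ + qₖ₋₂:
  k=0: a=10, p=10, q=1
  k=1: a=8, p=81, q=8
  k=2: a=9, p=739, q=73
  k=3: a=1, p=820, q=81
  k=4: a=3, p=3199, q=316

3199/316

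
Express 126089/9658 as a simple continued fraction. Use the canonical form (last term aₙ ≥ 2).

126089 = 13*9658 + 535
9658 = 18*535 + 28
535 = 19*28 + 3
28 = 9*3 + 1
3 = 3*1 + 0  (stop)
So 126089/9658 = [13; 18, 19, 9, 3].

[13; 18, 19, 9, 3]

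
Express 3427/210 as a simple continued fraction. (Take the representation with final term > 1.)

3427 = 16*210 + 67
210 = 3*67 + 9
67 = 7*9 + 4
9 = 2*4 + 1
4 = 4*1 + 0  (stop)
So 3427/210 = [16; 3, 7, 2, 4].

[16; 3, 7, 2, 4]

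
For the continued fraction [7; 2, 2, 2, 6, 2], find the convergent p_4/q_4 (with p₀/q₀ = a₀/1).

Using pₖ = aₖpₖ₋₁ + pₖ₋₂, qₖ = aₖqₖ₋₁ + qₖ₋₂ (with p₋₁=1, p₋₂=0, q₋₁=0, q₋₂=1):
  k=0: a=7, p=7, q=1
  k=1: a=2, p=15, q=2
  k=2: a=2, p=37, q=5
  k=3: a=2, p=89, q=12
  k=4: a=6, p=571, q=77

571/77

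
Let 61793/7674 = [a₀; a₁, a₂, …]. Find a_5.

61793 = 8·7674 + 401   →  a_0 = 8
7674 = 19·401 + 55   →  a_1 = 19
401 = 7·55 + 16   →  a_2 = 7
55 = 3·16 + 7   →  a_3 = 3
16 = 2·7 + 2   →  a_4 = 2
7 = 3·2 + 1   →  a_5 = 3

3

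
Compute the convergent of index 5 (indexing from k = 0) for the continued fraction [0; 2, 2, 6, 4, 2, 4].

121/298

Using pₖ = aₖpₖ₋₁ + pₖ₋₂, qₖ = aₖqₖ₋₁ + qₖ₋₂ (with p₋₁=1, p₋₂=0, q₋₁=0, q₋₂=1):
  k=0: a=0, p=0, q=1
  k=1: a=2, p=1, q=2
  k=2: a=2, p=2, q=5
  k=3: a=6, p=13, q=32
  k=4: a=4, p=54, q=133
  k=5: a=2, p=121, q=298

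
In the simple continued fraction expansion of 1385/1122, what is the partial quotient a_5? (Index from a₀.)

8

1385 = 1·1122 + 263   →  a_0 = 1
1122 = 4·263 + 70   →  a_1 = 4
263 = 3·70 + 53   →  a_2 = 3
70 = 1·53 + 17   →  a_3 = 1
53 = 3·17 + 2   →  a_4 = 3
17 = 8·2 + 1   →  a_5 = 8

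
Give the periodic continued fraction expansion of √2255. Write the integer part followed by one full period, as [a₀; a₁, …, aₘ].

a₀ = ⌊√2255⌋ = 47.

[47; 2, 18, 2, 94]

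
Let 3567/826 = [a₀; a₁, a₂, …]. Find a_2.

3567 = 4·826 + 263   →  a_0 = 4
826 = 3·263 + 37   →  a_1 = 3
263 = 7·37 + 4   →  a_2 = 7

7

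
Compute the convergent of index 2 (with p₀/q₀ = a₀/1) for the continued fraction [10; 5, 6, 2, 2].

Using pₖ = aₖpₖ₋₁ + pₖ₋₂, qₖ = aₖqₖ₋₁ + qₖ₋₂ (with p₋₁=1, p₋₂=0, q₋₁=0, q₋₂=1):
  k=0: a=10, p=10, q=1
  k=1: a=5, p=51, q=5
  k=2: a=6, p=316, q=31

316/31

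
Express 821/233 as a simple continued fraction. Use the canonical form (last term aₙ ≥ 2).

[3; 1, 1, 10, 11]

821 = 3·233 + 122
233 = 1·122 + 111
122 = 1·111 + 11
111 = 10·11 + 1
11 = 11·1 + 0  (stop)
So 821/233 = [3; 1, 1, 10, 11].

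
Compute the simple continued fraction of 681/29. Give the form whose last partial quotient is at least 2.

681 = 23×29 + 14
29 = 2×14 + 1
14 = 14×1 + 0  (stop)
So 681/29 = [23; 2, 14].

[23; 2, 14]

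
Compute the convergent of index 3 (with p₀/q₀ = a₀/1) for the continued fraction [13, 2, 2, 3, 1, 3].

Using pₖ = aₖpₖ₋₁ + pₖ₋₂, qₖ = aₖqₖ₋₁ + qₖ₋₂ (with p₋₁=1, p₋₂=0, q₋₁=0, q₋₂=1):
  k=0: a=13, p=13, q=1
  k=1: a=2, p=27, q=2
  k=2: a=2, p=67, q=5
  k=3: a=3, p=228, q=17

228/17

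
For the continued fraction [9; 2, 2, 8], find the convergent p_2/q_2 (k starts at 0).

Using pₖ = aₖpₖ₋₁ + pₖ₋₂, qₖ = aₖqₖ₋₁ + qₖ₋₂ (with p₋₁=1, p₋₂=0, q₋₁=0, q₋₂=1):
  k=0: a=9, p=9, q=1
  k=1: a=2, p=19, q=2
  k=2: a=2, p=47, q=5

47/5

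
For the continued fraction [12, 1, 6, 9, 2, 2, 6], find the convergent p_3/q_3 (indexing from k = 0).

Using pₖ = aₖpₖ₋₁ + pₖ₋₂, qₖ = aₖqₖ₋₁ + qₖ₋₂ (with p₋₁=1, p₋₂=0, q₋₁=0, q₋₂=1):
  k=0: a=12, p=12, q=1
  k=1: a=1, p=13, q=1
  k=2: a=6, p=90, q=7
  k=3: a=9, p=823, q=64

823/64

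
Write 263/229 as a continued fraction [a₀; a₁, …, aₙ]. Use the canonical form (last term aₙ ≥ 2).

263 = 1×229 + 34
229 = 6×34 + 25
34 = 1×25 + 9
25 = 2×9 + 7
9 = 1×7 + 2
7 = 3×2 + 1
2 = 2×1 + 0  (stop)
So 263/229 = [1; 6, 1, 2, 1, 3, 2].

[1; 6, 1, 2, 1, 3, 2]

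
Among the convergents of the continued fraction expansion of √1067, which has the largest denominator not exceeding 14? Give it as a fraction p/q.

√1067 = [32; 1, 1, 1, 64, …] (period length 4).
Convergents:
  p_0/q_0 = 32/1
  p_1/q_1 = 33/1
  p_2/q_2 = 65/2
  p_3/q_3 = 98/3
  p_4/q_4 = 6337/194
q_3 = 3 ≤ 14 < 194 = q_4, so the answer is 98/3.

98/3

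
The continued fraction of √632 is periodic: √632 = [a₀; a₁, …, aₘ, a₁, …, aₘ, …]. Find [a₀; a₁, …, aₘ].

[25; 7, 6, 7, 50]

a₀ = ⌊√632⌋ = 25.
With m₀=0, d₀=1 and mₖ₊₁ = dₖaₖ − mₖ, dₖ₊₁ = (n − mₖ₊₁²)/dₖ, aₖ₊₁ = ⌊(a₀+mₖ₊₁)/dₖ₊₁⌋:
  k=1: m=25, d=7, a=7
  k=2: m=24, d=8, a=6
  k=3: m=24, d=7, a=7
  k=4: m=25, d=1, a=50
d=1 and a=2a₀=50 at k=4, so the next step gives (m, d) = (25, 7) again — its k=1 value — and the period has length 4.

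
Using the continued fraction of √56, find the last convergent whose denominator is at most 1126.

√56 = [7; 2, 14, …] (period length 2).
Convergents:
  p_0/q_0 = 7/1
  p_1/q_1 = 15/2
  p_2/q_2 = 217/29
  p_3/q_3 = 449/60
  p_4/q_4 = 6503/869
  p_5/q_5 = 13455/1798
q_4 = 869 ≤ 1126 < 1798 = q_5, so the answer is 6503/869.

6503/869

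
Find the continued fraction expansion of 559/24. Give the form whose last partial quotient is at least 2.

559 = 23*24 + 7
24 = 3*7 + 3
7 = 2*3 + 1
3 = 3*1 + 0  (stop)
So 559/24 = [23; 3, 2, 3].

[23; 3, 2, 3]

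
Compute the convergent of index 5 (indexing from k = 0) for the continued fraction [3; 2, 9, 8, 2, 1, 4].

Using pₖ = aₖpₖ₋₁ + pₖ₋₂, qₖ = aₖqₖ₋₁ + qₖ₋₂ (with p₋₁=1, p₋₂=0, q₋₁=0, q₋₂=1):
  k=0: a=3, p=3, q=1
  k=1: a=2, p=7, q=2
  k=2: a=9, p=66, q=19
  k=3: a=8, p=535, q=154
  k=4: a=2, p=1136, q=327
  k=5: a=1, p=1671, q=481

1671/481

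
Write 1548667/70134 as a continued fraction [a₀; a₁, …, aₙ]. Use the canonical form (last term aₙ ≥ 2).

[22; 12, 3, 1, 3, 1, 15, 19]

1548667 = 22*70134 + 5719
70134 = 12*5719 + 1506
5719 = 3*1506 + 1201
1506 = 1*1201 + 305
1201 = 3*305 + 286
305 = 1*286 + 19
286 = 15*19 + 1
19 = 19*1 + 0  (stop)
So 1548667/70134 = [22; 12, 3, 1, 3, 1, 15, 19].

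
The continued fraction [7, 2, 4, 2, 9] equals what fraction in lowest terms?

1408/189

Using pₖ = aₖpₖ₋₁ + pₖ₋₂ and qₖ = aₖqₖ₋₁ + qₖ₋₂:
  k=0: a=7, p=7, q=1
  k=1: a=2, p=15, q=2
  k=2: a=4, p=67, q=9
  k=3: a=2, p=149, q=20
  k=4: a=9, p=1408, q=189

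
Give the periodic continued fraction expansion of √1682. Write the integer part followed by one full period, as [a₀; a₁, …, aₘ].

[41; 82]

a₀ = ⌊√1682⌋ = 41.
With m₀=0, d₀=1 and mₖ₊₁ = dₖaₖ − mₖ, dₖ₊₁ = (n − mₖ₊₁²)/dₖ, aₖ₊₁ = ⌊(a₀+mₖ₊₁)/dₖ₊₁⌋:
  k=1: m=41, d=1, a=82
d=1 and a=2a₀=82 at k=1, so the next step gives (m, d) = (41, 1) again — its k=1 value — and the period has length 1.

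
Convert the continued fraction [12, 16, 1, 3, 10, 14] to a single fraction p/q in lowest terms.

116798/9685

Fold from the inside: start with 14/1.
  10 + 1/14 = 141/14
  3 + 14/141 = 437/141
  1 + 141/437 = 578/437
  16 + 437/578 = 9685/578
  12 + 578/9685 = 116798/9685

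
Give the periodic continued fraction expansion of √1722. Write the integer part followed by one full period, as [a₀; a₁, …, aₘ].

a₀ = ⌊√1722⌋ = 41.
With m₀=0, d₀=1 and mₖ₊₁ = dₖaₖ − mₖ, dₖ₊₁ = (n − mₖ₊₁²)/dₖ, aₖ₊₁ = ⌊(a₀+mₖ₊₁)/dₖ₊₁⌋:
  k=1: m=41, d=41, a=2
  k=2: m=41, d=1, a=82
d=1 and a=2a₀=82 at k=2, so the next step gives (m, d) = (41, 41) again — its k=1 value — and the period has length 2.

[41; 2, 82]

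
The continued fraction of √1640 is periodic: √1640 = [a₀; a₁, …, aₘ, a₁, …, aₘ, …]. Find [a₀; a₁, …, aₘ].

[40; 2, 80]

a₀ = ⌊√1640⌋ = 40.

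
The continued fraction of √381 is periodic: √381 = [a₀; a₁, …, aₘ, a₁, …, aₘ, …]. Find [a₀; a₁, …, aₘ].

a₀ = ⌊√381⌋ = 19.

[19; 1, 1, 12, 1, 1, 38]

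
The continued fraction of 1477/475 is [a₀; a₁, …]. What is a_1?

1477 = 3·475 + 52   →  a_0 = 3
475 = 9·52 + 7   →  a_1 = 9

9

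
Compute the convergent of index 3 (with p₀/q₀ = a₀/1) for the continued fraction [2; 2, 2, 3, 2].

Using pₖ = aₖpₖ₋₁ + pₖ₋₂, qₖ = aₖqₖ₋₁ + qₖ₋₂ (with p₋₁=1, p₋₂=0, q₋₁=0, q₋₂=1):
  k=0: a=2, p=2, q=1
  k=1: a=2, p=5, q=2
  k=2: a=2, p=12, q=5
  k=3: a=3, p=41, q=17

41/17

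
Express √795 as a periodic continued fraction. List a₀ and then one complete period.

[28; 5, 9, 5, 56]

a₀ = ⌊√795⌋ = 28.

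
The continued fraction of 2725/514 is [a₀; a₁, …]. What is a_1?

2725 = 5·514 + 155   →  a_0 = 5
514 = 3·155 + 49   →  a_1 = 3

3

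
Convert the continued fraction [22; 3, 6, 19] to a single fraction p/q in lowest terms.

8123/364

Using pₖ = aₖpₖ₋₁ + pₖ₋₂ and qₖ = aₖqₖ₋₁ + qₖ₋₂:
  k=0: a=22, p=22, q=1
  k=1: a=3, p=67, q=3
  k=2: a=6, p=424, q=19
  k=3: a=19, p=8123, q=364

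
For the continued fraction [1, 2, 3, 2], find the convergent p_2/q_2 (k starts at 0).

Using pₖ = aₖpₖ₋₁ + pₖ₋₂, qₖ = aₖqₖ₋₁ + qₖ₋₂ (with p₋₁=1, p₋₂=0, q₋₁=0, q₋₂=1):
  k=0: a=1, p=1, q=1
  k=1: a=2, p=3, q=2
  k=2: a=3, p=10, q=7

10/7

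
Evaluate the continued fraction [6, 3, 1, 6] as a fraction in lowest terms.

Fold from the inside: start with 6/1.
  1 + 1/6 = 7/6
  3 + 6/7 = 27/7
  6 + 7/27 = 169/27

169/27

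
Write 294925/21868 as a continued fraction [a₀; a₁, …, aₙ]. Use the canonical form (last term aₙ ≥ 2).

294925 = 13·21868 + 10641
21868 = 2·10641 + 586
10641 = 18·586 + 93
586 = 6·93 + 28
93 = 3·28 + 9
28 = 3·9 + 1
9 = 9·1 + 0  (stop)
So 294925/21868 = [13; 2, 18, 6, 3, 3, 9].

[13; 2, 18, 6, 3, 3, 9]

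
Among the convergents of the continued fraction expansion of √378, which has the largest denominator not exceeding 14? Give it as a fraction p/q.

175/9

√378 = [19; 2, 3, 1, 4, 1, 3, 2, 38, …] (period length 8).
Convergents:
  p_0/q_0 = 19/1
  p_1/q_1 = 39/2
  p_2/q_2 = 136/7
  p_3/q_3 = 175/9
  p_4/q_4 = 836/43
q_3 = 9 ≤ 14 < 43 = q_4, so the answer is 175/9.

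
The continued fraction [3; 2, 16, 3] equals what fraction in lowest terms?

Fold from the inside: start with 3/1.
  16 + 1/3 = 49/3
  2 + 3/49 = 101/49
  3 + 49/101 = 352/101

352/101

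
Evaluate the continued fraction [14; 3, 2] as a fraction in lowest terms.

100/7

Fold from the inside: start with 2/1.
  3 + 1/2 = 7/2
  14 + 2/7 = 100/7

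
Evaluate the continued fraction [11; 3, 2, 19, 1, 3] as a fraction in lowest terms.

Fold from the inside: start with 3/1.
  1 + 1/3 = 4/3
  19 + 3/4 = 79/4
  2 + 4/79 = 162/79
  3 + 79/162 = 565/162
  11 + 162/565 = 6377/565

6377/565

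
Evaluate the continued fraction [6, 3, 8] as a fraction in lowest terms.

158/25

Fold from the inside: start with 8/1.
  3 + 1/8 = 25/8
  6 + 8/25 = 158/25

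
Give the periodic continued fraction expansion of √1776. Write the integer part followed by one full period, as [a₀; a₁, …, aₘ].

a₀ = ⌊√1776⌋ = 42.
With m₀=0, d₀=1 and mₖ₊₁ = dₖaₖ − mₖ, dₖ₊₁ = (n − mₖ₊₁²)/dₖ, aₖ₊₁ = ⌊(a₀+mₖ₊₁)/dₖ₊₁⌋:
  k=1: m=42, d=12, a=7
  k=2: m=42, d=1, a=84
d=1 and a=2a₀=84 at k=2, so the next step gives (m, d) = (42, 12) again — its k=1 value — and the period has length 2.

[42; 7, 84]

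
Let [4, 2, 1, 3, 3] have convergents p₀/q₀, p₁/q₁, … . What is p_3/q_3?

Using pₖ = aₖpₖ₋₁ + pₖ₋₂, qₖ = aₖqₖ₋₁ + qₖ₋₂ (with p₋₁=1, p₋₂=0, q₋₁=0, q₋₂=1):
  k=0: a=4, p=4, q=1
  k=1: a=2, p=9, q=2
  k=2: a=1, p=13, q=3
  k=3: a=3, p=48, q=11

48/11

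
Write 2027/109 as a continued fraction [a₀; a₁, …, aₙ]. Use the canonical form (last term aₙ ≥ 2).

2027 = 18·109 + 65
109 = 1·65 + 44
65 = 1·44 + 21
44 = 2·21 + 2
21 = 10·2 + 1
2 = 2·1 + 0  (stop)
So 2027/109 = [18; 1, 1, 2, 10, 2].

[18; 1, 1, 2, 10, 2]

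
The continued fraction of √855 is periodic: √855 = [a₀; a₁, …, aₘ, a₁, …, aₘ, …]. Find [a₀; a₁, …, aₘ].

[29; 4, 6, 4, 58]

a₀ = ⌊√855⌋ = 29.
With m₀=0, d₀=1 and mₖ₊₁ = dₖaₖ − mₖ, dₖ₊₁ = (n − mₖ₊₁²)/dₖ, aₖ₊₁ = ⌊(a₀+mₖ₊₁)/dₖ₊₁⌋:
  k=1: m=29, d=14, a=4
  k=2: m=27, d=9, a=6
  k=3: m=27, d=14, a=4
  k=4: m=29, d=1, a=58
d=1 and a=2a₀=58 at k=4, so the next step gives (m, d) = (29, 14) again — its k=1 value — and the period has length 4.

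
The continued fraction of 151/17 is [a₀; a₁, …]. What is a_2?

151 = 8·17 + 15   →  a_0 = 8
17 = 1·15 + 2   →  a_1 = 1
15 = 7·2 + 1   →  a_2 = 7

7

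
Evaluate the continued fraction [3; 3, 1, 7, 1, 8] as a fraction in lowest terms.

1013/311

Using pₖ = aₖpₖ₋₁ + pₖ₋₂ and qₖ = aₖqₖ₋₁ + qₖ₋₂:
  k=0: a=3, p=3, q=1
  k=1: a=3, p=10, q=3
  k=2: a=1, p=13, q=4
  k=3: a=7, p=101, q=31
  k=4: a=1, p=114, q=35
  k=5: a=8, p=1013, q=311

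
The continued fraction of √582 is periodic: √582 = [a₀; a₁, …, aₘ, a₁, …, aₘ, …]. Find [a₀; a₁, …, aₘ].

[24; 8, 48]

a₀ = ⌊√582⌋ = 24.
With m₀=0, d₀=1 and mₖ₊₁ = dₖaₖ − mₖ, dₖ₊₁ = (n − mₖ₊₁²)/dₖ, aₖ₊₁ = ⌊(a₀+mₖ₊₁)/dₖ₊₁⌋:
  k=1: m=24, d=6, a=8
  k=2: m=24, d=1, a=48
d=1 and a=2a₀=48 at k=2, so the next step gives (m, d) = (24, 6) again — its k=1 value — and the period has length 2.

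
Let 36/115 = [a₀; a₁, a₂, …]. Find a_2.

5

36 = 0·115 + 36   →  a_0 = 0
115 = 3·36 + 7   →  a_1 = 3
36 = 5·7 + 1   →  a_2 = 5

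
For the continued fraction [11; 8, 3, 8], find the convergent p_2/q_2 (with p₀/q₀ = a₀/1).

278/25

Using pₖ = aₖpₖ₋₁ + pₖ₋₂, qₖ = aₖqₖ₋₁ + qₖ₋₂ (with p₋₁=1, p₋₂=0, q₋₁=0, q₋₂=1):
  k=0: a=11, p=11, q=1
  k=1: a=8, p=89, q=8
  k=2: a=3, p=278, q=25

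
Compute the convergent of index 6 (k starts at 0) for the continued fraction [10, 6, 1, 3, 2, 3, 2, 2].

Using pₖ = aₖpₖ₋₁ + pₖ₋₂, qₖ = aₖqₖ₋₁ + qₖ₋₂ (with p₋₁=1, p₋₂=0, q₋₁=0, q₋₂=1):
  k=0: a=10, p=10, q=1
  k=1: a=6, p=61, q=6
  k=2: a=1, p=71, q=7
  k=3: a=3, p=274, q=27
  k=4: a=2, p=619, q=61
  k=5: a=3, p=2131, q=210
  k=6: a=2, p=4881, q=481

4881/481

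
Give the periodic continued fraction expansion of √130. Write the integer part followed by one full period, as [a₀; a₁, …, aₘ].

a₀ = ⌊√130⌋ = 11.
With m₀=0, d₀=1 and mₖ₊₁ = dₖaₖ − mₖ, dₖ₊₁ = (n − mₖ₊₁²)/dₖ, aₖ₊₁ = ⌊(a₀+mₖ₊₁)/dₖ₊₁⌋:
  k=1: m=11, d=9, a=2
  k=2: m=7, d=9, a=2
  k=3: m=11, d=1, a=22
d=1 and a=2a₀=22 at k=3, so the next step gives (m, d) = (11, 9) again — its k=1 value — and the period has length 3.

[11; 2, 2, 22]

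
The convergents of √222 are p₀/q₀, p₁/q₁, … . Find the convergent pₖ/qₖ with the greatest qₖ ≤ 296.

√222 = [14; 1, 8, 1, 28, …] (period length 4).
Convergents:
  p_0/q_0 = 14/1
  p_1/q_1 = 15/1
  p_2/q_2 = 134/9
  p_3/q_3 = 149/10
  p_4/q_4 = 4306/289
  p_5/q_5 = 4455/299
q_4 = 289 ≤ 296 < 299 = q_5, so the answer is 4306/289.

4306/289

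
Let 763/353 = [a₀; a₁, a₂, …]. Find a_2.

5

763 = 2·353 + 57   →  a_0 = 2
353 = 6·57 + 11   →  a_1 = 6
57 = 5·11 + 2   →  a_2 = 5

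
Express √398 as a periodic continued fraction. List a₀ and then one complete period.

[19; 1, 18, 1, 38]

a₀ = ⌊√398⌋ = 19.
With m₀=0, d₀=1 and mₖ₊₁ = dₖaₖ − mₖ, dₖ₊₁ = (n − mₖ₊₁²)/dₖ, aₖ₊₁ = ⌊(a₀+mₖ₊₁)/dₖ₊₁⌋:
  k=1: m=19, d=37, a=1
  k=2: m=18, d=2, a=18
  k=3: m=18, d=37, a=1
  k=4: m=19, d=1, a=38
d=1 and a=2a₀=38 at k=4, so the next step gives (m, d) = (19, 37) again — its k=1 value — and the period has length 4.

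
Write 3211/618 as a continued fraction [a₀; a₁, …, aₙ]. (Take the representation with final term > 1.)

[5; 5, 9, 3, 4]

3211 = 5×618 + 121
618 = 5×121 + 13
121 = 9×13 + 4
13 = 3×4 + 1
4 = 4×1 + 0  (stop)
So 3211/618 = [5; 5, 9, 3, 4].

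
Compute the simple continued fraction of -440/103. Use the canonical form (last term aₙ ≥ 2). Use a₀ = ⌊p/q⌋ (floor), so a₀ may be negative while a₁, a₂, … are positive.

-440 = -5*103 + 75
103 = 1*75 + 28
75 = 2*28 + 19
28 = 1*19 + 9
19 = 2*9 + 1
9 = 9*1 + 0  (stop)
So -440/103 = [-5; 1, 2, 1, 2, 9].

[-5; 1, 2, 1, 2, 9]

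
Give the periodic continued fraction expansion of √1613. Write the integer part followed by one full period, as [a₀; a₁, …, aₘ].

a₀ = ⌊√1613⌋ = 40.
With m₀=0, d₀=1 and mₖ₊₁ = dₖaₖ − mₖ, dₖ₊₁ = (n − mₖ₊₁²)/dₖ, aₖ₊₁ = ⌊(a₀+mₖ₊₁)/dₖ₊₁⌋:
  k=1: m=40, d=13, a=6
  k=2: m=38, d=13, a=6
  k=3: m=40, d=1, a=80
d=1 and a=2a₀=80 at k=3, so the next step gives (m, d) = (40, 13) again — its k=1 value — and the period has length 3.

[40; 6, 6, 80]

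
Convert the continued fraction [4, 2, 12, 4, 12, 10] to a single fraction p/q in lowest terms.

56417/12592

Using pₖ = aₖpₖ₋₁ + pₖ₋₂ and qₖ = aₖqₖ₋₁ + qₖ₋₂:
  k=0: a=4, p=4, q=1
  k=1: a=2, p=9, q=2
  k=2: a=12, p=112, q=25
  k=3: a=4, p=457, q=102
  k=4: a=12, p=5596, q=1249
  k=5: a=10, p=56417, q=12592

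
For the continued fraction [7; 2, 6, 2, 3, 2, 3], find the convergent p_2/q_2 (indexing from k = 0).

97/13

Using pₖ = aₖpₖ₋₁ + pₖ₋₂, qₖ = aₖqₖ₋₁ + qₖ₋₂ (with p₋₁=1, p₋₂=0, q₋₁=0, q₋₂=1):
  k=0: a=7, p=7, q=1
  k=1: a=2, p=15, q=2
  k=2: a=6, p=97, q=13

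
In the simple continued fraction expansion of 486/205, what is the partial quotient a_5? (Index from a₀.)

3

486 = 2·205 + 76   →  a_0 = 2
205 = 2·76 + 53   →  a_1 = 2
76 = 1·53 + 23   →  a_2 = 1
53 = 2·23 + 7   →  a_3 = 2
23 = 3·7 + 2   →  a_4 = 3
7 = 3·2 + 1   →  a_5 = 3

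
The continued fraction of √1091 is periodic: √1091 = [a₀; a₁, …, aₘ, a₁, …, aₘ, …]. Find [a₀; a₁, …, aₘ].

a₀ = ⌊√1091⌋ = 33.

[33; 33, 66]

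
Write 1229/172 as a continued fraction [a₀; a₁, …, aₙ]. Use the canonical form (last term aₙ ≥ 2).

1229 = 7*172 + 25
172 = 6*25 + 22
25 = 1*22 + 3
22 = 7*3 + 1
3 = 3*1 + 0  (stop)
So 1229/172 = [7; 6, 1, 7, 3].

[7; 6, 1, 7, 3]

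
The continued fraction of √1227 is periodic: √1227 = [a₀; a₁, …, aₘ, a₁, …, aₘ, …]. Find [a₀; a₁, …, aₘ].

[35; 35, 70]

a₀ = ⌊√1227⌋ = 35.
With m₀=0, d₀=1 and mₖ₊₁ = dₖaₖ − mₖ, dₖ₊₁ = (n − mₖ₊₁²)/dₖ, aₖ₊₁ = ⌊(a₀+mₖ₊₁)/dₖ₊₁⌋:
  k=1: m=35, d=2, a=35
  k=2: m=35, d=1, a=70
d=1 and a=2a₀=70 at k=2, so the next step gives (m, d) = (35, 2) again — its k=1 value — and the period has length 2.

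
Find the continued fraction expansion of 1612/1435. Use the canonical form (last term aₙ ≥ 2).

[1; 8, 9, 3, 6]

1612 = 1*1435 + 177
1435 = 8*177 + 19
177 = 9*19 + 6
19 = 3*6 + 1
6 = 6*1 + 0  (stop)
So 1612/1435 = [1; 8, 9, 3, 6].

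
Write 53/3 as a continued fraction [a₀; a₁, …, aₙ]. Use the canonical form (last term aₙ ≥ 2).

[17; 1, 2]

53 = 17·3 + 2
3 = 1·2 + 1
2 = 2·1 + 0  (stop)
So 53/3 = [17; 1, 2].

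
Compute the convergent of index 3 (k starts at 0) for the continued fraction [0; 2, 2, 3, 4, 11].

Using pₖ = aₖpₖ₋₁ + pₖ₋₂, qₖ = aₖqₖ₋₁ + qₖ₋₂ (with p₋₁=1, p₋₂=0, q₋₁=0, q₋₂=1):
  k=0: a=0, p=0, q=1
  k=1: a=2, p=1, q=2
  k=2: a=2, p=2, q=5
  k=3: a=3, p=7, q=17

7/17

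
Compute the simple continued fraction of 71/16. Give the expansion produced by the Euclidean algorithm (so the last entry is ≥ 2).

71 = 4·16 + 7
16 = 2·7 + 2
7 = 3·2 + 1
2 = 2·1 + 0  (stop)
So 71/16 = [4; 2, 3, 2].

[4; 2, 3, 2]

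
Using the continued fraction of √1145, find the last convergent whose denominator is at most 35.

1049/31

√1145 = [33; 1, 5, 5, 1, 66, …] (period length 5).
Convergents:
  p_0/q_0 = 33/1
  p_1/q_1 = 34/1
  p_2/q_2 = 203/6
  p_3/q_3 = 1049/31
  p_4/q_4 = 1252/37
q_3 = 31 ≤ 35 < 37 = q_4, so the answer is 1049/31.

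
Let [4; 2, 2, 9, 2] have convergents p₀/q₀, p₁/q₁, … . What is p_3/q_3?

Using pₖ = aₖpₖ₋₁ + pₖ₋₂, qₖ = aₖqₖ₋₁ + qₖ₋₂ (with p₋₁=1, p₋₂=0, q₋₁=0, q₋₂=1):
  k=0: a=4, p=4, q=1
  k=1: a=2, p=9, q=2
  k=2: a=2, p=22, q=5
  k=3: a=9, p=207, q=47

207/47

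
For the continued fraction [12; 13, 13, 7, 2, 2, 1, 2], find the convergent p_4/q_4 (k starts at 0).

Using pₖ = aₖpₖ₋₁ + pₖ₋₂, qₖ = aₖqₖ₋₁ + qₖ₋₂ (with p₋₁=1, p₋₂=0, q₋₁=0, q₋₂=1):
  k=0: a=12, p=12, q=1
  k=1: a=13, p=157, q=13
  k=2: a=13, p=2053, q=170
  k=3: a=7, p=14528, q=1203
  k=4: a=2, p=31109, q=2576

31109/2576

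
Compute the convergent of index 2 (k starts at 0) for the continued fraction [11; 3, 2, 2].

Using pₖ = aₖpₖ₋₁ + pₖ₋₂, qₖ = aₖqₖ₋₁ + qₖ₋₂ (with p₋₁=1, p₋₂=0, q₋₁=0, q₋₂=1):
  k=0: a=11, p=11, q=1
  k=1: a=3, p=34, q=3
  k=2: a=2, p=79, q=7

79/7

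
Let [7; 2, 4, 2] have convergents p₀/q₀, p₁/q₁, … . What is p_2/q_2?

Using pₖ = aₖpₖ₋₁ + pₖ₋₂, qₖ = aₖqₖ₋₁ + qₖ₋₂ (with p₋₁=1, p₋₂=0, q₋₁=0, q₋₂=1):
  k=0: a=7, p=7, q=1
  k=1: a=2, p=15, q=2
  k=2: a=4, p=67, q=9

67/9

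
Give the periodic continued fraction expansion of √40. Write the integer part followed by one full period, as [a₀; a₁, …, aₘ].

[6; 3, 12]

a₀ = ⌊√40⌋ = 6.
With m₀=0, d₀=1 and mₖ₊₁ = dₖaₖ − mₖ, dₖ₊₁ = (n − mₖ₊₁²)/dₖ, aₖ₊₁ = ⌊(a₀+mₖ₊₁)/dₖ₊₁⌋:
  k=1: m=6, d=4, a=3
  k=2: m=6, d=1, a=12
d=1 and a=2a₀=12 at k=2, so the next step gives (m, d) = (6, 4) again — its k=1 value — and the period has length 2.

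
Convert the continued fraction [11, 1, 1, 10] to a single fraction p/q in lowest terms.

242/21

Fold from the inside: start with 10/1.
  1 + 1/10 = 11/10
  1 + 10/11 = 21/11
  11 + 11/21 = 242/21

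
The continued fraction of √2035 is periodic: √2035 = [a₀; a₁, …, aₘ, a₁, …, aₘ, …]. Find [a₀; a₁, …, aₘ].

a₀ = ⌊√2035⌋ = 45.
With m₀=0, d₀=1 and mₖ₊₁ = dₖaₖ − mₖ, dₖ₊₁ = (n − mₖ₊₁²)/dₖ, aₖ₊₁ = ⌊(a₀+mₖ₊₁)/dₖ₊₁⌋:
  k=1: m=45, d=10, a=9
  k=2: m=45, d=1, a=90
d=1 and a=2a₀=90 at k=2, so the next step gives (m, d) = (45, 10) again — its k=1 value — and the period has length 2.

[45; 9, 90]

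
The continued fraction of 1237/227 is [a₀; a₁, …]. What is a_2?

1237 = 5·227 + 102   →  a_0 = 5
227 = 2·102 + 23   →  a_1 = 2
102 = 4·23 + 10   →  a_2 = 4

4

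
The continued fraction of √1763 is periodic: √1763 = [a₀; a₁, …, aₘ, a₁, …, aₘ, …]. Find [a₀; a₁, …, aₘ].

a₀ = ⌊√1763⌋ = 41.
With m₀=0, d₀=1 and mₖ₊₁ = dₖaₖ − mₖ, dₖ₊₁ = (n − mₖ₊₁²)/dₖ, aₖ₊₁ = ⌊(a₀+mₖ₊₁)/dₖ₊₁⌋:
  k=1: m=41, d=82, a=1
  k=2: m=41, d=1, a=82
d=1 and a=2a₀=82 at k=2, so the next step gives (m, d) = (41, 82) again — its k=1 value — and the period has length 2.

[41; 1, 82]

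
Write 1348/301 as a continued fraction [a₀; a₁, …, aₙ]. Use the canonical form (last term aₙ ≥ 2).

[4; 2, 11, 13]

1348 = 4·301 + 144
301 = 2·144 + 13
144 = 11·13 + 1
13 = 13·1 + 0  (stop)
So 1348/301 = [4; 2, 11, 13].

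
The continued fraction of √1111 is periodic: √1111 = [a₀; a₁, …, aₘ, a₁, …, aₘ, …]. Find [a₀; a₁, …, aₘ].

[33; 3, 66]

a₀ = ⌊√1111⌋ = 33.
With m₀=0, d₀=1 and mₖ₊₁ = dₖaₖ − mₖ, dₖ₊₁ = (n − mₖ₊₁²)/dₖ, aₖ₊₁ = ⌊(a₀+mₖ₊₁)/dₖ₊₁⌋:
  k=1: m=33, d=22, a=3
  k=2: m=33, d=1, a=66
d=1 and a=2a₀=66 at k=2, so the next step gives (m, d) = (33, 22) again — its k=1 value — and the period has length 2.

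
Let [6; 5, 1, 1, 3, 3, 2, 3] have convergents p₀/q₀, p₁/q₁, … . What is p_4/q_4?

Using pₖ = aₖpₖ₋₁ + pₖ₋₂, qₖ = aₖqₖ₋₁ + qₖ₋₂ (with p₋₁=1, p₋₂=0, q₋₁=0, q₋₂=1):
  k=0: a=6, p=6, q=1
  k=1: a=5, p=31, q=5
  k=2: a=1, p=37, q=6
  k=3: a=1, p=68, q=11
  k=4: a=3, p=241, q=39

241/39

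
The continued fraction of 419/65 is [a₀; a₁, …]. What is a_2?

4

419 = 6·65 + 29   →  a_0 = 6
65 = 2·29 + 7   →  a_1 = 2
29 = 4·7 + 1   →  a_2 = 4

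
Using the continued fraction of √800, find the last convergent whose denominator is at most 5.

113/4

√800 = [28; 3, 1, 1, 13, 1, 1, 3, 56, …] (period length 8).
Convergents:
  p_0/q_0 = 28/1
  p_1/q_1 = 85/3
  p_2/q_2 = 113/4
  p_3/q_3 = 198/7
q_2 = 4 ≤ 5 < 7 = q_3, so the answer is 113/4.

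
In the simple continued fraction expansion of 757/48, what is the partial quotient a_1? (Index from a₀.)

1

757 = 15·48 + 37   →  a_0 = 15
48 = 1·37 + 11   →  a_1 = 1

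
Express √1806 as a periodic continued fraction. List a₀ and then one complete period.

[42; 2, 84]

a₀ = ⌊√1806⌋ = 42.
With m₀=0, d₀=1 and mₖ₊₁ = dₖaₖ − mₖ, dₖ₊₁ = (n − mₖ₊₁²)/dₖ, aₖ₊₁ = ⌊(a₀+mₖ₊₁)/dₖ₊₁⌋:
  k=1: m=42, d=42, a=2
  k=2: m=42, d=1, a=84
d=1 and a=2a₀=84 at k=2, so the next step gives (m, d) = (42, 42) again — its k=1 value — and the period has length 2.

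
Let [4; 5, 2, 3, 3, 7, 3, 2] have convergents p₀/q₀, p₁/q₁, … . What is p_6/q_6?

11983/2864

Using pₖ = aₖpₖ₋₁ + pₖ₋₂, qₖ = aₖqₖ₋₁ + qₖ₋₂ (with p₋₁=1, p₋₂=0, q₋₁=0, q₋₂=1):
  k=0: a=4, p=4, q=1
  k=1: a=5, p=21, q=5
  k=2: a=2, p=46, q=11
  k=3: a=3, p=159, q=38
  k=4: a=3, p=523, q=125
  k=5: a=7, p=3820, q=913
  k=6: a=3, p=11983, q=2864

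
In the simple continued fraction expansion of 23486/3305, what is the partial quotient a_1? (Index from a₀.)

9

23486 = 7·3305 + 351   →  a_0 = 7
3305 = 9·351 + 146   →  a_1 = 9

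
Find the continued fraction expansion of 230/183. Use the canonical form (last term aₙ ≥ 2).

[1; 3, 1, 8, 2, 2]

230 = 1·183 + 47
183 = 3·47 + 42
47 = 1·42 + 5
42 = 8·5 + 2
5 = 2·2 + 1
2 = 2·1 + 0  (stop)
So 230/183 = [1; 3, 1, 8, 2, 2].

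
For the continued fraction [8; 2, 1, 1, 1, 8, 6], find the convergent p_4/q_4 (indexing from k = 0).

67/8

Using pₖ = aₖpₖ₋₁ + pₖ₋₂, qₖ = aₖqₖ₋₁ + qₖ₋₂ (with p₋₁=1, p₋₂=0, q₋₁=0, q₋₂=1):
  k=0: a=8, p=8, q=1
  k=1: a=2, p=17, q=2
  k=2: a=1, p=25, q=3
  k=3: a=1, p=42, q=5
  k=4: a=1, p=67, q=8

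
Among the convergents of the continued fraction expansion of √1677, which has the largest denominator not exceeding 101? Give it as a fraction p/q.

1679/41

√1677 = [40; 1, 19, 2, 19, 1, 80, …] (period length 6).
Convergents:
  p_0/q_0 = 40/1
  p_1/q_1 = 41/1
  p_2/q_2 = 819/20
  p_3/q_3 = 1679/41
  p_4/q_4 = 32720/799
q_3 = 41 ≤ 101 < 799 = q_4, so the answer is 1679/41.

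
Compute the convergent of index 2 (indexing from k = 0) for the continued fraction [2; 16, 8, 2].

266/129

Using pₖ = aₖpₖ₋₁ + pₖ₋₂, qₖ = aₖqₖ₋₁ + qₖ₋₂ (with p₋₁=1, p₋₂=0, q₋₁=0, q₋₂=1):
  k=0: a=2, p=2, q=1
  k=1: a=16, p=33, q=16
  k=2: a=8, p=266, q=129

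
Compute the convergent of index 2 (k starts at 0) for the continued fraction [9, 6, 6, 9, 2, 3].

339/37

Using pₖ = aₖpₖ₋₁ + pₖ₋₂, qₖ = aₖqₖ₋₁ + qₖ₋₂ (with p₋₁=1, p₋₂=0, q₋₁=0, q₋₂=1):
  k=0: a=9, p=9, q=1
  k=1: a=6, p=55, q=6
  k=2: a=6, p=339, q=37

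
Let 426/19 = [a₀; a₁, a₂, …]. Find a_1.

2

426 = 22·19 + 8   →  a_0 = 22
19 = 2·8 + 3   →  a_1 = 2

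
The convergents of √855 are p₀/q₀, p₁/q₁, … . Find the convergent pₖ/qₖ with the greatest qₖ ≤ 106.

√855 = [29; 4, 6, 4, 58, …] (period length 4).
Convergents:
  p_0/q_0 = 29/1
  p_1/q_1 = 117/4
  p_2/q_2 = 731/25
  p_3/q_3 = 3041/104
  p_4/q_4 = 177109/6057
q_3 = 104 ≤ 106 < 6057 = q_4, so the answer is 3041/104.

3041/104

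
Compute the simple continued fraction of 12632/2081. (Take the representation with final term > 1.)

12632 = 6*2081 + 146
2081 = 14*146 + 37
146 = 3*37 + 35
37 = 1*35 + 2
35 = 17*2 + 1
2 = 2*1 + 0  (stop)
So 12632/2081 = [6; 14, 3, 1, 17, 2].

[6; 14, 3, 1, 17, 2]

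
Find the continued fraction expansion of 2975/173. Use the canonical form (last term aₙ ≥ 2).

2975 = 17·173 + 34
173 = 5·34 + 3
34 = 11·3 + 1
3 = 3·1 + 0  (stop)
So 2975/173 = [17; 5, 11, 3].

[17; 5, 11, 3]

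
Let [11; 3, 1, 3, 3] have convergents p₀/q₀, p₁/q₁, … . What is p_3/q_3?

Using pₖ = aₖpₖ₋₁ + pₖ₋₂, qₖ = aₖqₖ₋₁ + qₖ₋₂ (with p₋₁=1, p₋₂=0, q₋₁=0, q₋₂=1):
  k=0: a=11, p=11, q=1
  k=1: a=3, p=34, q=3
  k=2: a=1, p=45, q=4
  k=3: a=3, p=169, q=15

169/15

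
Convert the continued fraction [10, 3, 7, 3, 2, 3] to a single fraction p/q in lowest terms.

5665/549

Fold from the inside: start with 3/1.
  2 + 1/3 = 7/3
  3 + 3/7 = 24/7
  7 + 7/24 = 175/24
  3 + 24/175 = 549/175
  10 + 175/549 = 5665/549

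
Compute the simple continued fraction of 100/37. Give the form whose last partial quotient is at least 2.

100 = 2×37 + 26
37 = 1×26 + 11
26 = 2×11 + 4
11 = 2×4 + 3
4 = 1×3 + 1
3 = 3×1 + 0  (stop)
So 100/37 = [2; 1, 2, 2, 1, 3].

[2; 1, 2, 2, 1, 3]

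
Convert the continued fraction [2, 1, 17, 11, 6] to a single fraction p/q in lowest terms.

Fold from the inside: start with 6/1.
  11 + 1/6 = 67/6
  17 + 6/67 = 1145/67
  1 + 67/1145 = 1212/1145
  2 + 1145/1212 = 3569/1212

3569/1212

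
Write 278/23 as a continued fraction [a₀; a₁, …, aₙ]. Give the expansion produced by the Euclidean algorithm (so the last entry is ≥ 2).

278 = 12×23 + 2
23 = 11×2 + 1
2 = 2×1 + 0  (stop)
So 278/23 = [12; 11, 2].

[12; 11, 2]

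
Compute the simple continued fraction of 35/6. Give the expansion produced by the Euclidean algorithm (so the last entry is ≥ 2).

35 = 5×6 + 5
6 = 1×5 + 1
5 = 5×1 + 0  (stop)
So 35/6 = [5; 1, 5].

[5; 1, 5]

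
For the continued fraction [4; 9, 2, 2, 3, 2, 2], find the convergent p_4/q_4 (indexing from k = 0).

657/160

Using pₖ = aₖpₖ₋₁ + pₖ₋₂, qₖ = aₖqₖ₋₁ + qₖ₋₂ (with p₋₁=1, p₋₂=0, q₋₁=0, q₋₂=1):
  k=0: a=4, p=4, q=1
  k=1: a=9, p=37, q=9
  k=2: a=2, p=78, q=19
  k=3: a=2, p=193, q=47
  k=4: a=3, p=657, q=160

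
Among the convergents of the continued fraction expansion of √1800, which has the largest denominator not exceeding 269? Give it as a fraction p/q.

8358/197

√1800 = [42; 2, 2, 1, 8, 1, 2, 2, 84, …] (period length 8).
Convergents:
  p_0/q_0 = 42/1
  p_1/q_1 = 85/2
  p_2/q_2 = 212/5
  p_3/q_3 = 297/7
  p_4/q_4 = 2588/61
  p_5/q_5 = 2885/68
  p_6/q_6 = 8358/197
  p_7/q_7 = 19601/462
q_6 = 197 ≤ 269 < 462 = q_7, so the answer is 8358/197.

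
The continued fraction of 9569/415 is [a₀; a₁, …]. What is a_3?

9569 = 23·415 + 24   →  a_0 = 23
415 = 17·24 + 7   →  a_1 = 17
24 = 3·7 + 3   →  a_2 = 3
7 = 2·3 + 1   →  a_3 = 2

2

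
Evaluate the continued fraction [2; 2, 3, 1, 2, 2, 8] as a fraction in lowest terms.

1213/497

Using pₖ = aₖpₖ₋₁ + pₖ₋₂ and qₖ = aₖqₖ₋₁ + qₖ₋₂:
  k=0: a=2, p=2, q=1
  k=1: a=2, p=5, q=2
  k=2: a=3, p=17, q=7
  k=3: a=1, p=22, q=9
  k=4: a=2, p=61, q=25
  k=5: a=2, p=144, q=59
  k=6: a=8, p=1213, q=497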